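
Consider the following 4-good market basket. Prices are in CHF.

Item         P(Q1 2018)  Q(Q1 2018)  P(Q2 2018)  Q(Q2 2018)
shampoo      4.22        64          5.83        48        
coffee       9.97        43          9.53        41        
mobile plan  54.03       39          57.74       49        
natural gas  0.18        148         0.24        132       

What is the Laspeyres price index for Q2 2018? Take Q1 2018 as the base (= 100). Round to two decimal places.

Laspeyres price index uses base-period quantities as weights.
ΣP(Q2 2018)·Q(Q1 2018) = 5.83×64 + 9.53×43 + 57.74×39 + 0.24×148 = 373.12 + 409.79 + 2251.86 + 35.52 = 3070.29
ΣP(Q1 2018)·Q(Q1 2018) = 4.22×64 + 9.97×43 + 54.03×39 + 0.18×148 = 270.08 + 428.71 + 2107.17 + 26.64 = 2832.6
Index = 3070.29 / 2832.6 × 100 = 108.3912

108.39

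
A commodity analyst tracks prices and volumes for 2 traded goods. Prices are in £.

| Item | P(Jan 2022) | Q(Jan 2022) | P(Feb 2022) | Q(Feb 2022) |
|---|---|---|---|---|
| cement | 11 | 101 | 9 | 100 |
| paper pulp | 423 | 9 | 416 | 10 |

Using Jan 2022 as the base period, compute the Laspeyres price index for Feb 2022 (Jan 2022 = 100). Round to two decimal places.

Laspeyres price index uses base-period quantities as weights.
ΣP(Feb 2022)·Q(Jan 2022) = 9×101 + 416×9 = 909 + 3744 = 4653
ΣP(Jan 2022)·Q(Jan 2022) = 11×101 + 423×9 = 1111 + 3807 = 4918
Index = 4653 / 4918 × 100 = 94.6116

94.61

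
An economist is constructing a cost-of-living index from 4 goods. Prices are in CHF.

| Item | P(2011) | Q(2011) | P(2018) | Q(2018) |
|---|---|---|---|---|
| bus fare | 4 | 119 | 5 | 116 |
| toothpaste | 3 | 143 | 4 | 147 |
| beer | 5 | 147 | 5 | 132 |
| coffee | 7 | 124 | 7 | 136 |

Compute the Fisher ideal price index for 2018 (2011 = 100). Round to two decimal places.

Laspeyres component (base-period weights):
ΣP(2018)Q(2011) = 5×119 + 4×143 + 5×147 + 7×124 = 595 + 572 + 735 + 868 = 2770
ΣP(2011)Q(2011) = 4×119 + 3×143 + 5×147 + 7×124 = 476 + 429 + 735 + 868 = 2508
L = 2770 / 2508 × 100 = 110.4466
Paasche component (current-period weights):
ΣP(2018)Q(2018) = 5×116 + 4×147 + 5×132 + 7×136 = 580 + 588 + 660 + 952 = 2780
ΣP(2011)Q(2018) = 4×116 + 3×147 + 5×132 + 7×136 = 464 + 441 + 660 + 952 = 2517
P = 2780 / 2517 × 100 = 110.4489
Fisher = √(L × P) = √(110.4466 × 110.4489) = 110.4478

110.45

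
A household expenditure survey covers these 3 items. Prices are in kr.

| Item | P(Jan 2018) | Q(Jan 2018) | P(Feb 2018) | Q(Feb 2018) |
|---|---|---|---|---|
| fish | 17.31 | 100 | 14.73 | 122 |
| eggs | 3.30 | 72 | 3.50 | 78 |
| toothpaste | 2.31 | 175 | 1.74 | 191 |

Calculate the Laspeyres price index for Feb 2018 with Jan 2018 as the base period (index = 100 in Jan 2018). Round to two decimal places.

85.53

Laspeyres price index uses base-period quantities as weights.
ΣP(Feb 2018)·Q(Jan 2018) = 14.73×100 + 3.50×72 + 1.74×175 = 1473 + 252 + 304.5 = 2029.5
ΣP(Jan 2018)·Q(Jan 2018) = 17.31×100 + 3.30×72 + 2.31×175 = 1731 + 237.6 + 404.25 = 2372.85
Index = 2029.5 / 2372.85 × 100 = 85.5301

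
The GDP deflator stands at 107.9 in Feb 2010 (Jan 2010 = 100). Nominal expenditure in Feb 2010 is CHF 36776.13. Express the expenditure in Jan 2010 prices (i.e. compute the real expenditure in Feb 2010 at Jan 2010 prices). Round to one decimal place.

Real = Nominal ÷ (Index/100) = 36776.13 ÷ (107.9/100)
     = 36776.13 ÷ 1.079 = 34083.5310

34083.5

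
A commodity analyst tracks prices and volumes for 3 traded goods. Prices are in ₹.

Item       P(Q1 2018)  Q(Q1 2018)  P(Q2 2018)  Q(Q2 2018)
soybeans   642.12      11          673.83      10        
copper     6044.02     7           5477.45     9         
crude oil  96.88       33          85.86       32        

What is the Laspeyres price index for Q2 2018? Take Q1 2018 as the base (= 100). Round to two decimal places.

92.43

Laspeyres price index uses base-period quantities as weights.
ΣP(Q2 2018)·Q(Q1 2018) = 673.83×11 + 5477.45×7 + 85.86×33 = 7412.13 + 38342.15 + 2833.38 = 48587.66
ΣP(Q1 2018)·Q(Q1 2018) = 642.12×11 + 6044.02×7 + 96.88×33 = 7063.32 + 42308.14 + 3197.04 = 52568.5
Index = 48587.66 / 52568.5 × 100 = 92.4273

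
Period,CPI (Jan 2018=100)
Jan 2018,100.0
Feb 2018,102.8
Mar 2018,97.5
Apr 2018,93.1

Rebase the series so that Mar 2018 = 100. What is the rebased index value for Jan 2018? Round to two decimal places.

Rebased(Jan 2018) = 100.0 / 97.5 × 100 = 102.5641

102.56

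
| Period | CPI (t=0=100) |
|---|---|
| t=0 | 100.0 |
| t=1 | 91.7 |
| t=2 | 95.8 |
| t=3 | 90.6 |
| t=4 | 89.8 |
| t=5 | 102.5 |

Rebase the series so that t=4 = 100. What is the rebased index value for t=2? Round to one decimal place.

Rebased(t=2) = 95.8 / 89.8 × 100 = 106.6815

106.7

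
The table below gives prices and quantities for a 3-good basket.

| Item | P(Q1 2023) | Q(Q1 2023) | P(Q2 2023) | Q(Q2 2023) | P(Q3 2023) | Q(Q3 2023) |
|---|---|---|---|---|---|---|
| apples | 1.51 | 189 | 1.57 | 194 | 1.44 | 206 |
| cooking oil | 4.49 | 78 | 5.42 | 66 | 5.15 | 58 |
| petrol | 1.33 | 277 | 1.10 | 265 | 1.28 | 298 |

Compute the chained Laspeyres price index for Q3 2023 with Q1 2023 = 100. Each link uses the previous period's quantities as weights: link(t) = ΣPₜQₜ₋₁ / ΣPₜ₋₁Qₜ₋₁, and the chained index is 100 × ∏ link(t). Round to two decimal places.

102.51

Link Q1 2023→Q2 2023:
ΣP(Q2 2023)Q(Q1 2023) = 1.57×189 + 5.42×78 + 1.10×277 = 296.73 + 422.76 + 304.7 = 1024.19
ΣP(Q1 2023)Q(Q1 2023) = 1.51×189 + 4.49×78 + 1.33×277 = 285.39 + 350.22 + 368.41 = 1004.02
link = 1024.19/1004.02 = 1.020089
Link Q2 2023→Q3 2023:
ΣP(Q3 2023)Q(Q2 2023) = 1.44×194 + 5.15×66 + 1.28×265 = 279.36 + 339.9 + 339.2 = 958.46
ΣP(Q2 2023)Q(Q2 2023) = 1.57×194 + 5.42×66 + 1.10×265 = 304.58 + 357.72 + 291.5 = 953.8
link = 958.46/953.8 = 1.004886
Chained index = 100 × 1.020089 × 1.004886 = 102.5073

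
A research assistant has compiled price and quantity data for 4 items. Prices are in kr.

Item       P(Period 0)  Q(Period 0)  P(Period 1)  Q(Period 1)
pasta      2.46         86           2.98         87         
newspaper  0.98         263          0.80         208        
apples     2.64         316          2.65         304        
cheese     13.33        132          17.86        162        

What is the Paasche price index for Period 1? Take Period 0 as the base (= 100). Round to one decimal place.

Paasche price index uses current-period quantities as weights.
ΣP(Period 1)·Q(Period 1) = 2.98×87 + 0.80×208 + 2.65×304 + 17.86×162 = 259.26 + 166.4 + 805.6 + 2893.32 = 4124.58
ΣP(Period 0)·Q(Period 1) = 2.46×87 + 0.98×208 + 2.64×304 + 13.33×162 = 214.02 + 203.84 + 802.56 + 2159.46 = 3379.88
Index = 4124.58 / 3379.88 × 100 = 122.0333

122.0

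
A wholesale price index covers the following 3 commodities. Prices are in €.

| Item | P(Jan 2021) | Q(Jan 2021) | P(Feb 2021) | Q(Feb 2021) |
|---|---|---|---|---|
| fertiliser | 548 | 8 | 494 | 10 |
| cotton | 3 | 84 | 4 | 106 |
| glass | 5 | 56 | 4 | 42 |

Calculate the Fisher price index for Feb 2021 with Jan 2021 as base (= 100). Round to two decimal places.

91.93

Laspeyres component (base-period weights):
ΣP(Feb 2021)Q(Jan 2021) = 494×8 + 4×84 + 4×56 = 3952 + 336 + 224 = 4512
ΣP(Jan 2021)Q(Jan 2021) = 548×8 + 3×84 + 5×56 = 4384 + 252 + 280 = 4916
L = 4512 / 4916 × 100 = 91.7819
Paasche component (current-period weights):
ΣP(Feb 2021)Q(Feb 2021) = 494×10 + 4×106 + 4×42 = 4940 + 424 + 168 = 5532
ΣP(Jan 2021)Q(Feb 2021) = 548×10 + 3×106 + 5×42 = 5480 + 318 + 210 = 6008
P = 5532 / 6008 × 100 = 92.0772
Fisher = √(L × P) = √(91.7819 × 92.0772) = 91.9295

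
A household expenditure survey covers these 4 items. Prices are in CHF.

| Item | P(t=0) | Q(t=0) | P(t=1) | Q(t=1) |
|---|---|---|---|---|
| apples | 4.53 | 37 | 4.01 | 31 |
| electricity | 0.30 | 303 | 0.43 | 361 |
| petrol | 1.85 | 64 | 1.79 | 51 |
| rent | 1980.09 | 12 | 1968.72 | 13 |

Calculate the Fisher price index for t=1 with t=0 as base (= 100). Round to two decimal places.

99.52

Laspeyres component (base-period weights):
ΣP(t=1)Q(t=0) = 4.01×37 + 0.43×303 + 1.79×64 + 1968.72×12 = 148.37 + 130.29 + 114.56 + 23624.64 = 24017.86
ΣP(t=0)Q(t=0) = 4.53×37 + 0.30×303 + 1.85×64 + 1980.09×12 = 167.61 + 90.9 + 118.4 + 23761.08 = 24137.99
L = 24017.86 / 24137.99 × 100 = 99.5023
Paasche component (current-period weights):
ΣP(t=1)Q(t=1) = 4.01×31 + 0.43×361 + 1.79×51 + 1968.72×13 = 124.31 + 155.23 + 91.29 + 25593.36 = 25964.19
ΣP(t=0)Q(t=1) = 4.53×31 + 0.30×361 + 1.85×51 + 1980.09×13 = 140.43 + 108.3 + 94.35 + 25741.17 = 26084.25
P = 25964.19 / 26084.25 × 100 = 99.5397
Fisher = √(L × P) = √(99.5023 × 99.5397) = 99.5210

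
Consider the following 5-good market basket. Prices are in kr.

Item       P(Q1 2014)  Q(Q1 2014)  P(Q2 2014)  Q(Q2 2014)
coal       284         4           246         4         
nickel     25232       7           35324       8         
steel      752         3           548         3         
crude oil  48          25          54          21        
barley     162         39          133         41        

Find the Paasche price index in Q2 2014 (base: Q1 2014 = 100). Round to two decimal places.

137.06

Paasche price index uses current-period quantities as weights.
ΣP(Q2 2014)·Q(Q2 2014) = 246×4 + 35324×8 + 548×3 + 54×21 + 133×41 = 984 + 282592 + 1644 + 1134 + 5453 = 291807
ΣP(Q1 2014)·Q(Q2 2014) = 284×4 + 25232×8 + 752×3 + 48×21 + 162×41 = 1136 + 201856 + 2256 + 1008 + 6642 = 212898
Index = 291807 / 212898 × 100 = 137.0642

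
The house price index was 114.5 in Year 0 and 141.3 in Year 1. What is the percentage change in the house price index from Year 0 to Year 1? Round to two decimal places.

Change = (141.3 − 114.5) / 114.5 × 100
       = 26.8 / 114.5 × 100 = 23.4061%

23.41%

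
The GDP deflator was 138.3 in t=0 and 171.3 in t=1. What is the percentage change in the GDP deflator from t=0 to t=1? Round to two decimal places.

Change = (171.3 − 138.3) / 138.3 × 100
       = 33.0 / 138.3 × 100 = 23.8612%

23.86%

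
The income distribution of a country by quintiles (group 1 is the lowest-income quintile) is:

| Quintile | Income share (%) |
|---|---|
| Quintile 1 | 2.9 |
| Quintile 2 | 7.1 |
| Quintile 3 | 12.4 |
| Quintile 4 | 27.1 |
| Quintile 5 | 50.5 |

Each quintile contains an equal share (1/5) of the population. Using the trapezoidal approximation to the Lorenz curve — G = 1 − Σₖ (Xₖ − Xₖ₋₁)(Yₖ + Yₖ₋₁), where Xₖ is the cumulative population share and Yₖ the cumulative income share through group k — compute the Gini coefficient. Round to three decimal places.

Cumulative income shares Yₖ: 0.0290, 0.1000, 0.2240, 0.4950, 1.0000
Σ (Xₖ−Xₖ₋₁)(Yₖ+Yₖ₋₁) = (1/5)(0.0290+0.0000) + (1/5)(0.1000+0.0290) + (1/5)(0.2240+0.1000) + (1/5)(0.4950+0.2240) + (1/5)(1.0000+0.4950)
  = 0.0058 + 0.0258 + 0.0648 + 0.1438 + 0.2990 = 0.5392
G = 1 − 0.5392 = 0.4608

0.461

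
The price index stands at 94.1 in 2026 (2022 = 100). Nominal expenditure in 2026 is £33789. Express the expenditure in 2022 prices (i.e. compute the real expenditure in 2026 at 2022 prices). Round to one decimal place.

Real = Nominal ÷ (Index/100) = 33789 ÷ (94.1/100)
     = 33789 ÷ 0.941 = 35907.5452

35907.5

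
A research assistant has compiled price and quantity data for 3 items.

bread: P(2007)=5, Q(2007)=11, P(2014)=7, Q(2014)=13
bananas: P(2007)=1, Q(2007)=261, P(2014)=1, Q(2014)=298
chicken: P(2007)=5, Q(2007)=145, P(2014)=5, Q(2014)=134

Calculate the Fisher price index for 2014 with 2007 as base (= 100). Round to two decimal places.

Laspeyres component (base-period weights):
ΣP(2014)Q(2007) = 7×11 + 1×261 + 5×145 = 77 + 261 + 725 = 1063
ΣP(2007)Q(2007) = 5×11 + 1×261 + 5×145 = 55 + 261 + 725 = 1041
L = 1063 / 1041 × 100 = 102.1134
Paasche component (current-period weights):
ΣP(2014)Q(2014) = 7×13 + 1×298 + 5×134 = 91 + 298 + 670 = 1059
ΣP(2007)Q(2014) = 5×13 + 1×298 + 5×134 = 65 + 298 + 670 = 1033
P = 1059 / 1033 × 100 = 102.5169
Fisher = √(L × P) = √(102.1134 × 102.5169) = 102.3149

102.31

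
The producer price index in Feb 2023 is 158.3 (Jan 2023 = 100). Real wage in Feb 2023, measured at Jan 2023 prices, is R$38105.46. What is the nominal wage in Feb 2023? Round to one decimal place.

60320.9

Nominal = Real × (Index/100) = 38105.46 × (158.3/100)
        = 38105.46 × 1.583 = 60320.9432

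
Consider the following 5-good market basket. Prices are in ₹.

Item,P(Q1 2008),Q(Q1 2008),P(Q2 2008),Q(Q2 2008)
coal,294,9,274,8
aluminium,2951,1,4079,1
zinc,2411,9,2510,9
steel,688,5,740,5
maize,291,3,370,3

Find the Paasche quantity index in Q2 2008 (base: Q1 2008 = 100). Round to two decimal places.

Paasche quantity index uses current-period prices as weights.
ΣP(Q2 2008)·Q(Q2 2008) = 274×8 + 4079×1 + 2510×9 + 740×5 + 370×3 = 2192 + 4079 + 22590 + 3700 + 1110 = 33671
ΣP(Q2 2008)·Q(Q1 2008) = 274×9 + 4079×1 + 2510×9 + 740×5 + 370×3 = 2466 + 4079 + 22590 + 3700 + 1110 = 33945
Index = 33671 / 33945 × 100 = 99.1928

99.19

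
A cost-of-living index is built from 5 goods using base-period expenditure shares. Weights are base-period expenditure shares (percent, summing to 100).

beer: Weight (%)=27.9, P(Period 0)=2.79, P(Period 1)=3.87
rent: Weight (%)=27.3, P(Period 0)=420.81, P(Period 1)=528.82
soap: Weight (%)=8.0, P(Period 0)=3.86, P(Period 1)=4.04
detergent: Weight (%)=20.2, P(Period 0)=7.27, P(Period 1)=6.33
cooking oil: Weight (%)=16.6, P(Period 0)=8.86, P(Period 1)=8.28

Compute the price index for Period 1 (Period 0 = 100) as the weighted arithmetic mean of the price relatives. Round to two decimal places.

114.48

beer: 27.9 × (3.87/2.79) = 27.9 × 1.387097 = 38.7000
rent: 27.3 × (528.82/420.81) = 27.3 × 1.256672 = 34.3071
soap: 8.0 × (4.04/3.86) = 8.0 × 1.046632 = 8.3731
detergent: 20.2 × (6.33/7.27) = 20.2 × 0.870702 = 17.5882
cooking oil: 16.6 × (8.28/8.86) = 16.6 × 0.934537 = 15.5133
Index = Σ wᵢ·(p₁ᵢ/p₀ᵢ) = 38.7000 + 34.3071 + 8.3731 + 17.5882 + 15.5133 = 114.4817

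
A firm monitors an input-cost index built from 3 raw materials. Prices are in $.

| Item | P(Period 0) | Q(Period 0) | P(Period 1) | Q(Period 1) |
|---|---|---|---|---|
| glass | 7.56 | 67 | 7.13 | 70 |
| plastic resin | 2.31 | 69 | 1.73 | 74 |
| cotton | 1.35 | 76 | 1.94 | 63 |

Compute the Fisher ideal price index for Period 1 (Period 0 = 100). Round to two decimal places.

96.15

Laspeyres component (base-period weights):
ΣP(Period 1)Q(Period 0) = 7.13×67 + 1.73×69 + 1.94×76 = 477.71 + 119.37 + 147.44 = 744.52
ΣP(Period 0)Q(Period 0) = 7.56×67 + 2.31×69 + 1.35×76 = 506.52 + 159.39 + 102.6 = 768.51
L = 744.52 / 768.51 × 100 = 96.8784
Paasche component (current-period weights):
ΣP(Period 1)Q(Period 1) = 7.13×70 + 1.73×74 + 1.94×63 = 499.1 + 128.02 + 122.22 = 749.34
ΣP(Period 0)Q(Period 1) = 7.56×70 + 2.31×74 + 1.35×63 = 529.2 + 170.94 + 85.05 = 785.19
P = 749.34 / 785.19 × 100 = 95.4342
Fisher = √(L × P) = √(96.8784 × 95.4342) = 96.1536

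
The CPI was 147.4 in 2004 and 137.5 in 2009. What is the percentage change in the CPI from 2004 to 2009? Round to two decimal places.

-6.72%

Change = (137.5 − 147.4) / 147.4 × 100
       = -9.9 / 147.4 × 100 = -6.7164%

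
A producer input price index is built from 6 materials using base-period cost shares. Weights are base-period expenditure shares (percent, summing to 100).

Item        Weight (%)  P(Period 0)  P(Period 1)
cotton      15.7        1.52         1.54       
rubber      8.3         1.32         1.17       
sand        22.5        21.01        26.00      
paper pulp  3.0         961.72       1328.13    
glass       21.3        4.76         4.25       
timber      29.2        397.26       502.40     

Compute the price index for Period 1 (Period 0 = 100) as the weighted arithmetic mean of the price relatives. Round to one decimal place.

cotton: 15.7 × (1.54/1.52) = 15.7 × 1.013158 = 15.9066
rubber: 8.3 × (1.17/1.32) = 8.3 × 0.886364 = 7.3568
sand: 22.5 × (26.00/21.01) = 22.5 × 1.237506 = 27.8439
paper pulp: 3.0 × (1328.13/961.72) = 3.0 × 1.380994 = 4.1430
glass: 21.3 × (4.25/4.76) = 21.3 × 0.892857 = 19.0179
timber: 29.2 × (502.40/397.26) = 29.2 × 1.264663 = 36.9282
Index = Σ wᵢ·(p₁ᵢ/p₀ᵢ) = 15.9066 + 7.3568 + 27.8439 + 4.1430 + 19.0179 + 36.9282 = 111.1963

111.2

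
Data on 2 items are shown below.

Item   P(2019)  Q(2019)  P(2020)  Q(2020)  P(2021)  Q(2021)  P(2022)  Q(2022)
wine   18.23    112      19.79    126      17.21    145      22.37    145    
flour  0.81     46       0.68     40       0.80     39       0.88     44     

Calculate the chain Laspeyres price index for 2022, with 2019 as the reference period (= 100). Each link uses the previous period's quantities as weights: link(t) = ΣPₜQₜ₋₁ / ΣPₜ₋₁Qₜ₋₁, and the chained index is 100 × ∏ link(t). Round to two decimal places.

122.44

Link 2019→2020:
ΣP(2020)Q(2019) = 19.79×112 + 0.68×46 = 2216.48 + 31.28 = 2247.76
ΣP(2019)Q(2019) = 18.23×112 + 0.81×46 = 2041.76 + 37.26 = 2079.02
link = 2247.76/2079.02 = 1.081163
Link 2020→2021:
ΣP(2021)Q(2020) = 17.21×126 + 0.80×40 = 2168.46 + 32 = 2200.46
ΣP(2020)Q(2020) = 19.79×126 + 0.68×40 = 2493.54 + 27.2 = 2520.74
link = 2200.46/2520.74 = 0.872942
Link 2021→2022:
ΣP(2022)Q(2021) = 22.37×145 + 0.88×39 = 3243.65 + 34.32 = 3277.97
ΣP(2021)Q(2021) = 17.21×145 + 0.80×39 = 2495.45 + 31.2 = 2526.65
link = 3277.97/2526.65 = 1.297358
Chained index = 100 × 1.081163 × 0.872942 × 1.297358 = 122.4437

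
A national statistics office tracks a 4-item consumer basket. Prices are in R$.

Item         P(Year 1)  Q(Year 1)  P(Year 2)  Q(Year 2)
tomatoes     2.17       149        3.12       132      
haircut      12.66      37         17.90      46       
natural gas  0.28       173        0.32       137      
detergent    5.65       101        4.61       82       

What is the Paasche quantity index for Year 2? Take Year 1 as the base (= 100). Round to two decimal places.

100.54

Paasche quantity index uses current-period prices as weights.
ΣP(Year 2)·Q(Year 2) = 3.12×132 + 17.90×46 + 0.32×137 + 4.61×82 = 411.84 + 823.4 + 43.84 + 378.02 = 1657.1
ΣP(Year 2)·Q(Year 1) = 3.12×149 + 17.90×37 + 0.32×173 + 4.61×101 = 464.88 + 662.3 + 55.36 + 465.61 = 1648.15
Index = 1657.1 / 1648.15 × 100 = 100.5430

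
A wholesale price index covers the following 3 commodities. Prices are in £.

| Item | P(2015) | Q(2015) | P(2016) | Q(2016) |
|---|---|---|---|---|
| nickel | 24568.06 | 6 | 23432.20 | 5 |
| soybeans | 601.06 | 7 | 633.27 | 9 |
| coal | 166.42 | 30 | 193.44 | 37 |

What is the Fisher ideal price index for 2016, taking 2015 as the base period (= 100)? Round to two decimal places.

96.52

Laspeyres component (base-period weights):
ΣP(2016)Q(2015) = 23432.20×6 + 633.27×7 + 193.44×30 = 140593.2 + 4432.89 + 5803.2 = 150829.29
ΣP(2015)Q(2015) = 24568.06×6 + 601.06×7 + 166.42×30 = 147408.36 + 4207.42 + 4992.6 = 156608.38
L = 150829.29 / 156608.38 × 100 = 96.3098
Paasche component (current-period weights):
ΣP(2016)Q(2016) = 23432.20×5 + 633.27×9 + 193.44×37 = 117161 + 5699.43 + 7157.28 = 130017.71
ΣP(2015)Q(2016) = 24568.06×5 + 601.06×9 + 166.42×37 = 122840.3 + 5409.54 + 6157.54 = 134407.38
P = 130017.71 / 134407.38 × 100 = 96.7341
Fisher = √(L × P) = √(96.3098 × 96.7341) = 96.5217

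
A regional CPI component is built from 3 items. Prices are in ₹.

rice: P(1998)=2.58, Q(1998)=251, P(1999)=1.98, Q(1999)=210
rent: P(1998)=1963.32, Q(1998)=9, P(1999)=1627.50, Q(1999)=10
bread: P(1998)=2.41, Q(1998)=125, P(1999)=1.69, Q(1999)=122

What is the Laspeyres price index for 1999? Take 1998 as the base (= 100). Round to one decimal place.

Laspeyres price index uses base-period quantities as weights.
ΣP(1999)·Q(1998) = 1.98×251 + 1627.50×9 + 1.69×125 = 496.98 + 14647.5 + 211.25 = 15355.73
ΣP(1998)·Q(1998) = 2.58×251 + 1963.32×9 + 2.41×125 = 647.58 + 17669.88 + 301.25 = 18618.71
Index = 15355.73 / 18618.71 × 100 = 82.4747

82.5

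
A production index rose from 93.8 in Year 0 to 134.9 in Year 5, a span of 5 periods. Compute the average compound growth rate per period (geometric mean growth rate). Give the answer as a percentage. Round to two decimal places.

7.54%

Growth factor = (134.9/93.8)^(1/5) = (1.438166)^(1/5) = 1.075380
Growth rate = 1.075380 − 1 = 0.075380 = 7.5380%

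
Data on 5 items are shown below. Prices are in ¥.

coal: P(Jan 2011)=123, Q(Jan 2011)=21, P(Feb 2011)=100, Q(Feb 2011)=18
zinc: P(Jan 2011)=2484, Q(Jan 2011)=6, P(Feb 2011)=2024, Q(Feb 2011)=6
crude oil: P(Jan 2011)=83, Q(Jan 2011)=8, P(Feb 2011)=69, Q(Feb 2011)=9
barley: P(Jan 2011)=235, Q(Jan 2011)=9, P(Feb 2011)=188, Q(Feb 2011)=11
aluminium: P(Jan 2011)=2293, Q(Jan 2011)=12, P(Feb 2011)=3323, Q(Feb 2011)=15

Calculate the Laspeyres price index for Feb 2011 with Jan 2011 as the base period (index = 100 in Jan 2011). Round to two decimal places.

Laspeyres price index uses base-period quantities as weights.
ΣP(Feb 2011)·Q(Jan 2011) = 100×21 + 2024×6 + 69×8 + 188×9 + 3323×12 = 2100 + 12144 + 552 + 1692 + 39876 = 56364
ΣP(Jan 2011)·Q(Jan 2011) = 123×21 + 2484×6 + 83×8 + 235×9 + 2293×12 = 2583 + 14904 + 664 + 2115 + 27516 = 47782
Index = 56364 / 47782 × 100 = 117.9607

117.96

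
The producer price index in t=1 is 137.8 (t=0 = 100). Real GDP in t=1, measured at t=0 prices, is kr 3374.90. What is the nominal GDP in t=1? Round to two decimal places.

4650.61

Nominal = Real × (Index/100) = 3374.90 × (137.8/100)
        = 3374.90 × 1.378 = 4650.6122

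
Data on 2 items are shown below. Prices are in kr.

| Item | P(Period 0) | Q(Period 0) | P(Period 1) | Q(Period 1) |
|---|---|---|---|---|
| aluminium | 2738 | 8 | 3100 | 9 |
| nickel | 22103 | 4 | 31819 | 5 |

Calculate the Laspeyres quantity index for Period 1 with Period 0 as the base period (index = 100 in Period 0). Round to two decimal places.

Laspeyres quantity index uses base-period prices as weights.
ΣP(Period 0)·Q(Period 1) = 2738×9 + 22103×5 = 24642 + 110515 = 135157
ΣP(Period 0)·Q(Period 0) = 2738×8 + 22103×4 = 21904 + 88412 = 110316
Index = 135157 / 110316 × 100 = 122.5180

122.52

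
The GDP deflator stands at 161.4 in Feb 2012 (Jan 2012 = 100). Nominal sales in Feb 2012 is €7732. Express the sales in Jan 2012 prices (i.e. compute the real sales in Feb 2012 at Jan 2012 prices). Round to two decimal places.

Real = Nominal ÷ (Index/100) = 7732 ÷ (161.4/100)
     = 7732 ÷ 1.614 = 4790.5824

4790.58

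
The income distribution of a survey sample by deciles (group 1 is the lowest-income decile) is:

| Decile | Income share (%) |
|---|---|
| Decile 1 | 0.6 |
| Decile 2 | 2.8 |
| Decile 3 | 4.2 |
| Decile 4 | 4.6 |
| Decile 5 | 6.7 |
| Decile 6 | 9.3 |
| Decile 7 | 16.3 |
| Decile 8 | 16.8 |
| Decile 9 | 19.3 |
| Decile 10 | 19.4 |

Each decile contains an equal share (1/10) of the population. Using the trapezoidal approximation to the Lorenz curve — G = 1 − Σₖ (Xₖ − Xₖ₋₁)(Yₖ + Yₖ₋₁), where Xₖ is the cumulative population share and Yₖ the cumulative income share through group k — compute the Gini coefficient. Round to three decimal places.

Cumulative income shares Yₖ: 0.0060, 0.0340, 0.0760, 0.1220, 0.1890, 0.2820, 0.4450, 0.6130, 0.8060, 1.0000
Σ (Xₖ−Xₖ₋₁)(Yₖ+Yₖ₋₁) = (1/10)(0.0060+0.0000) + (1/10)(0.0340+0.0060) + (1/10)(0.0760+0.0340) + (1/10)(0.1220+0.0760) + (1/10)(0.1890+0.1220) + (1/10)(0.2820+0.1890) + (1/10)(0.4450+0.2820) + (1/10)(0.6130+0.4450) + (1/10)(0.8060+0.6130) + (1/10)(1.0000+0.8060)
  = 0.0006 + 0.0040 + 0.0110 + 0.0198 + 0.0311 + 0.0471 + 0.0727 + 0.1058 + 0.1419 + 0.1806 = 0.6146
G = 1 − 0.6146 = 0.3854

0.385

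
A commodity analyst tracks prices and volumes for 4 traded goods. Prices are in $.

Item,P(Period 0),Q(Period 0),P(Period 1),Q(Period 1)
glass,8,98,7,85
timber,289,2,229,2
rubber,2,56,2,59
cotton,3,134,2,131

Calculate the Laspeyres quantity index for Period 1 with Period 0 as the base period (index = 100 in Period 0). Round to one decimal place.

Laspeyres quantity index uses base-period prices as weights.
ΣP(Period 0)·Q(Period 1) = 8×85 + 289×2 + 2×59 + 3×131 = 680 + 578 + 118 + 393 = 1769
ΣP(Period 0)·Q(Period 0) = 8×98 + 289×2 + 2×56 + 3×134 = 784 + 578 + 112 + 402 = 1876
Index = 1769 / 1876 × 100 = 94.2964

94.3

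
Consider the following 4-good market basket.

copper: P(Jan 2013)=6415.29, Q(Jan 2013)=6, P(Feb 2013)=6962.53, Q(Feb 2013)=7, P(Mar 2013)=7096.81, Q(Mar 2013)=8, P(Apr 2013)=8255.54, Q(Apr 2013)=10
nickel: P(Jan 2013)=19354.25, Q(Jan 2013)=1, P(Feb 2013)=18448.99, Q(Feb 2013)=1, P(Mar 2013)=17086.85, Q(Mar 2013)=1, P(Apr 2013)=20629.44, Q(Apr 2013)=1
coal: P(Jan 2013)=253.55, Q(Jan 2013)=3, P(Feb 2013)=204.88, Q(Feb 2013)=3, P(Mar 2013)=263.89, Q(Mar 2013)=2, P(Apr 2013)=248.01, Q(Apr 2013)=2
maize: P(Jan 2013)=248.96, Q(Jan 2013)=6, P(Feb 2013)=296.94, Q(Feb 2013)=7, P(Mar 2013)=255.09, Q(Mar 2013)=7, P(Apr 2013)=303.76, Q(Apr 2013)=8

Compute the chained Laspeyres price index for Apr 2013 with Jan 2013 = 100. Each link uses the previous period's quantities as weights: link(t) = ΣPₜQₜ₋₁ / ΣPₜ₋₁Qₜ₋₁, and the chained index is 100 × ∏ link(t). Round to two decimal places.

Link Jan 2013→Feb 2013:
ΣP(Feb 2013)Q(Jan 2013) = 6962.53×6 + 18448.99×1 + 204.88×3 + 296.94×6 = 41775.18 + 18448.99 + 614.64 + 1781.64 = 62620.45
ΣP(Jan 2013)Q(Jan 2013) = 6415.29×6 + 19354.25×1 + 253.55×3 + 248.96×6 = 38491.74 + 19354.25 + 760.65 + 1493.76 = 60100.4
link = 62620.45/60100.4 = 1.041931
Link Feb 2013→Mar 2013:
ΣP(Mar 2013)Q(Feb 2013) = 7096.81×7 + 17086.85×1 + 263.89×3 + 255.09×7 = 49677.67 + 17086.85 + 791.67 + 1785.63 = 69341.82
ΣP(Feb 2013)Q(Feb 2013) = 6962.53×7 + 18448.99×1 + 204.88×3 + 296.94×7 = 48737.71 + 18448.99 + 614.64 + 2078.58 = 69879.92
link = 69341.82/69879.92 = 0.992300
Link Mar 2013→Apr 2013:
ΣP(Apr 2013)Q(Mar 2013) = 8255.54×8 + 20629.44×1 + 248.01×2 + 303.76×7 = 66044.32 + 20629.44 + 496.02 + 2126.32 = 89296.1
ΣP(Mar 2013)Q(Mar 2013) = 7096.81×8 + 17086.85×1 + 263.89×2 + 255.09×7 = 56774.48 + 17086.85 + 527.78 + 1785.63 = 76174.74
link = 89296.1/76174.74 = 1.172253
Chained index = 100 × 1.041931 × 0.992300 × 1.172253 = 121.2002

121.20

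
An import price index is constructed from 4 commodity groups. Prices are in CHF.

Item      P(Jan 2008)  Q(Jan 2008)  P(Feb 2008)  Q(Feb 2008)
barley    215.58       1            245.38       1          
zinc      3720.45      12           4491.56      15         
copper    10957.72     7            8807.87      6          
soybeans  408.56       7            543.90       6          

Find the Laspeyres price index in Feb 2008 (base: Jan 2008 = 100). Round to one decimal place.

Laspeyres price index uses base-period quantities as weights.
ΣP(Feb 2008)·Q(Jan 2008) = 245.38×1 + 4491.56×12 + 8807.87×7 + 543.90×7 = 245.38 + 53898.72 + 61655.09 + 3807.3 = 119606.49
ΣP(Jan 2008)·Q(Jan 2008) = 215.58×1 + 3720.45×12 + 10957.72×7 + 408.56×7 = 215.58 + 44645.4 + 76704.04 + 2859.92 = 124424.94
Index = 119606.49 / 124424.94 × 100 = 96.1274

96.1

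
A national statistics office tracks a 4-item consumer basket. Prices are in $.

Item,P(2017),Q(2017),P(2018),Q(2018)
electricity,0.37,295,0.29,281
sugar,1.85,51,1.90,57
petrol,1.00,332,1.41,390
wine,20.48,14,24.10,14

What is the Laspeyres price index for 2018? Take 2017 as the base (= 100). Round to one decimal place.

Laspeyres price index uses base-period quantities as weights.
ΣP(2018)·Q(2017) = 0.29×295 + 1.90×51 + 1.41×332 + 24.10×14 = 85.55 + 96.9 + 468.12 + 337.4 = 987.97
ΣP(2017)·Q(2017) = 0.37×295 + 1.85×51 + 1.00×332 + 20.48×14 = 109.15 + 94.35 + 332 + 286.72 = 822.22
Index = 987.97 / 822.22 × 100 = 120.1588

120.2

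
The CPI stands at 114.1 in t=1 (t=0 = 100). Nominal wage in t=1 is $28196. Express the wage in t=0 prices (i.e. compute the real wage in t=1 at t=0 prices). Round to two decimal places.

24711.66

Real = Nominal ÷ (Index/100) = 28196 ÷ (114.1/100)
     = 28196 ÷ 1.141 = 24711.6564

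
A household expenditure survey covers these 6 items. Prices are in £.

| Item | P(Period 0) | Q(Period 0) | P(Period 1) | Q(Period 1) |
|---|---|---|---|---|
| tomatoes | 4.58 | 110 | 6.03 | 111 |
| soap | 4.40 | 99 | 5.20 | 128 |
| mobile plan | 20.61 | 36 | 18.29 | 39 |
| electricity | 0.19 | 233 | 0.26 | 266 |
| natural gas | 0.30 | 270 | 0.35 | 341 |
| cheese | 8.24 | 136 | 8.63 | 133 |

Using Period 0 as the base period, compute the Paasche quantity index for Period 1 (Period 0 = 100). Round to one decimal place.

106.9

Paasche quantity index uses current-period prices as weights.
ΣP(Period 1)·Q(Period 1) = 6.03×111 + 5.20×128 + 18.29×39 + 0.26×266 + 0.35×341 + 8.63×133 = 669.33 + 665.6 + 713.31 + 69.16 + 119.35 + 1147.79 = 3384.54
ΣP(Period 1)·Q(Period 0) = 6.03×110 + 5.20×99 + 18.29×36 + 0.26×233 + 0.35×270 + 8.63×136 = 663.3 + 514.8 + 658.44 + 60.58 + 94.5 + 1173.68 = 3165.3
Index = 3384.54 / 3165.3 × 100 = 106.9264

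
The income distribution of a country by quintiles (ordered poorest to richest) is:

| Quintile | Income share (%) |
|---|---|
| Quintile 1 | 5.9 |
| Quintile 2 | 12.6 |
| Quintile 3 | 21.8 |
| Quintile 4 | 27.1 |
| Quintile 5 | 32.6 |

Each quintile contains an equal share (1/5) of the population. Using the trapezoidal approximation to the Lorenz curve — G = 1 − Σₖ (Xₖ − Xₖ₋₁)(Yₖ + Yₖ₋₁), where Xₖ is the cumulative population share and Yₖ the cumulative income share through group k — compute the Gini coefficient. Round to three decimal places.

0.272

Cumulative income shares Yₖ: 0.0590, 0.1850, 0.4030, 0.6740, 1.0000
Σ (Xₖ−Xₖ₋₁)(Yₖ+Yₖ₋₁) = (1/5)(0.0590+0.0000) + (1/5)(0.1850+0.0590) + (1/5)(0.4030+0.1850) + (1/5)(0.6740+0.4030) + (1/5)(1.0000+0.6740)
  = 0.0118 + 0.0488 + 0.1176 + 0.2154 + 0.3348 = 0.7284
G = 1 − 0.7284 = 0.2716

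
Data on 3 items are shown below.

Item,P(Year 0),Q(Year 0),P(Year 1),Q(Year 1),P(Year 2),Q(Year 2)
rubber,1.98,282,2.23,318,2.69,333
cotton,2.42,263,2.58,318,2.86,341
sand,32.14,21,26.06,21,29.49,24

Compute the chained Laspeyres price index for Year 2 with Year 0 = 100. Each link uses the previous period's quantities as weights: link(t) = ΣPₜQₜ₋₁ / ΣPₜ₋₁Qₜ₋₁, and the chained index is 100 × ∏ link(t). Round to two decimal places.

113.87

Link Year 0→Year 1:
ΣP(Year 1)Q(Year 0) = 2.23×282 + 2.58×263 + 26.06×21 = 628.86 + 678.54 + 547.26 = 1854.66
ΣP(Year 0)Q(Year 0) = 1.98×282 + 2.42×263 + 32.14×21 = 558.36 + 636.46 + 674.94 = 1869.76
link = 1854.66/1869.76 = 0.991924
Link Year 1→Year 2:
ΣP(Year 2)Q(Year 1) = 2.69×318 + 2.86×318 + 29.49×21 = 855.42 + 909.48 + 619.29 = 2384.19
ΣP(Year 1)Q(Year 1) = 2.23×318 + 2.58×318 + 26.06×21 = 709.14 + 820.44 + 547.26 = 2076.84
link = 2384.19/2076.84 = 1.147989
Chained index = 100 × 0.991924 × 1.147989 = 113.8718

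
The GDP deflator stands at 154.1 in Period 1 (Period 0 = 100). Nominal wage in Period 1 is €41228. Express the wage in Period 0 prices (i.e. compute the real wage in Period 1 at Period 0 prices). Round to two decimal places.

26754.06

Real = Nominal ÷ (Index/100) = 41228 ÷ (154.1/100)
     = 41228 ÷ 1.541 = 26754.0558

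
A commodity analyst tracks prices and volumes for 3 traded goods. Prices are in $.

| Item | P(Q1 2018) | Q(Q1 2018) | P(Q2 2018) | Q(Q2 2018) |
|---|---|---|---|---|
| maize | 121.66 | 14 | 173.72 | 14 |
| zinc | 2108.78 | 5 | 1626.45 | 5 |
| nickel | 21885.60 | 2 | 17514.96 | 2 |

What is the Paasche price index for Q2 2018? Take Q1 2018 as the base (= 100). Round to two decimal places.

81.39

Paasche price index uses current-period quantities as weights.
ΣP(Q2 2018)·Q(Q2 2018) = 173.72×14 + 1626.45×5 + 17514.96×2 = 2432.08 + 8132.25 + 35029.92 = 45594.25
ΣP(Q1 2018)·Q(Q2 2018) = 121.66×14 + 2108.78×5 + 21885.60×2 = 1703.24 + 10543.9 + 43771.2 = 56018.34
Index = 45594.25 / 56018.34 × 100 = 81.3916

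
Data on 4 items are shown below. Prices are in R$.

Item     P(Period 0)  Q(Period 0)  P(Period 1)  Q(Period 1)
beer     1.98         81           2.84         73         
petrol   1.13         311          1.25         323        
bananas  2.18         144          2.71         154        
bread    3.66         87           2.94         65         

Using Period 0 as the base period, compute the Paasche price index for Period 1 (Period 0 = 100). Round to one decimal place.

112.6

Paasche price index uses current-period quantities as weights.
ΣP(Period 1)·Q(Period 1) = 2.84×73 + 1.25×323 + 2.71×154 + 2.94×65 = 207.32 + 403.75 + 417.34 + 191.1 = 1219.51
ΣP(Period 0)·Q(Period 1) = 1.98×73 + 1.13×323 + 2.18×154 + 3.66×65 = 144.54 + 364.99 + 335.72 + 237.9 = 1083.15
Index = 1219.51 / 1083.15 × 100 = 112.5892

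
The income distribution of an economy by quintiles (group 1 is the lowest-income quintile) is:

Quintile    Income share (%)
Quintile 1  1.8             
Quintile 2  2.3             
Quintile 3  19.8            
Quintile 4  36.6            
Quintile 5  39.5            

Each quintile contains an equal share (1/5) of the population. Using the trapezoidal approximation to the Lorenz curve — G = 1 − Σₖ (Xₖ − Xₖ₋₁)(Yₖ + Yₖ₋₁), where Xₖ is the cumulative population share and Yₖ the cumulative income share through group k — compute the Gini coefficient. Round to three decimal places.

0.439

Cumulative income shares Yₖ: 0.0180, 0.0410, 0.2390, 0.6050, 1.0000
Σ (Xₖ−Xₖ₋₁)(Yₖ+Yₖ₋₁) = (1/5)(0.0180+0.0000) + (1/5)(0.0410+0.0180) + (1/5)(0.2390+0.0410) + (1/5)(0.6050+0.2390) + (1/5)(1.0000+0.6050)
  = 0.0036 + 0.0118 + 0.0560 + 0.1688 + 0.3210 = 0.5612
G = 1 − 0.5612 = 0.4388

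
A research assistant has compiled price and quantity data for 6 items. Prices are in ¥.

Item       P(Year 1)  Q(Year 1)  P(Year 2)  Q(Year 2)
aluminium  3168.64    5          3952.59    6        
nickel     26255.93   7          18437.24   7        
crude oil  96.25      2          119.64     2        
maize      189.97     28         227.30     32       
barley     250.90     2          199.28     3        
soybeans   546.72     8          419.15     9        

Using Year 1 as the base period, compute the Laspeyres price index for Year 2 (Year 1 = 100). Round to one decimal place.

75.8

Laspeyres price index uses base-period quantities as weights.
ΣP(Year 2)·Q(Year 1) = 3952.59×5 + 18437.24×7 + 119.64×2 + 227.30×28 + 199.28×2 + 419.15×8 = 19762.95 + 129060.68 + 239.28 + 6364.4 + 398.56 + 3353.2 = 159179.07
ΣP(Year 1)·Q(Year 1) = 3168.64×5 + 26255.93×7 + 96.25×2 + 189.97×28 + 250.90×2 + 546.72×8 = 15843.2 + 183791.51 + 192.5 + 5319.16 + 501.8 + 4373.76 = 210021.93
Index = 159179.07 / 210021.93 × 100 = 75.7916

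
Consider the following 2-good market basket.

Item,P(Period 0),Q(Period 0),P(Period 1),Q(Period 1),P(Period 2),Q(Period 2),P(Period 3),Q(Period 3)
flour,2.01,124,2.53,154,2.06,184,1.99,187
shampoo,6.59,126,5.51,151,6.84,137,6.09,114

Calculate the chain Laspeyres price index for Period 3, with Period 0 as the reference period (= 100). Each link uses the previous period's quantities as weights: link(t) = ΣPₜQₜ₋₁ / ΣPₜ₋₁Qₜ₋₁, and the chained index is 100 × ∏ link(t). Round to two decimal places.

Link Period 0→Period 1:
ΣP(Period 1)Q(Period 0) = 2.53×124 + 5.51×126 = 313.72 + 694.26 = 1007.98
ΣP(Period 0)Q(Period 0) = 2.01×124 + 6.59×126 = 249.24 + 830.34 = 1079.58
link = 1007.98/1079.58 = 0.933678
Link Period 1→Period 2:
ΣP(Period 2)Q(Period 1) = 2.06×154 + 6.84×151 = 317.24 + 1032.84 = 1350.08
ΣP(Period 1)Q(Period 1) = 2.53×154 + 5.51×151 = 389.62 + 832.01 = 1221.63
link = 1350.08/1221.63 = 1.105146
Link Period 2→Period 3:
ΣP(Period 3)Q(Period 2) = 1.99×184 + 6.09×137 = 366.16 + 834.33 = 1200.49
ΣP(Period 2)Q(Period 2) = 2.06×184 + 6.84×137 = 379.04 + 937.08 = 1316.12
link = 1200.49/1316.12 = 0.912143
Chained index = 100 × 0.933678 × 1.105146 × 0.912143 = 94.1196

94.12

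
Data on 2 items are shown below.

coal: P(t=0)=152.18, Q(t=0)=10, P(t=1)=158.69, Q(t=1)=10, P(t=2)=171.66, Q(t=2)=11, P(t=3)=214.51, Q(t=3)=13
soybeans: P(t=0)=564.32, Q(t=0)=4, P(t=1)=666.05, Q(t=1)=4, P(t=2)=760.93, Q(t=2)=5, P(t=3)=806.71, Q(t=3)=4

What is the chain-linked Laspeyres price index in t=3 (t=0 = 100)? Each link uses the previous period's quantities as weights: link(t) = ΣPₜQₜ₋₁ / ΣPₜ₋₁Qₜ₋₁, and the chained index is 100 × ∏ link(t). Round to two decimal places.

Link t=0→t=1:
ΣP(t=1)Q(t=0) = 158.69×10 + 666.05×4 = 1586.9 + 2664.2 = 4251.1
ΣP(t=0)Q(t=0) = 152.18×10 + 564.32×4 = 1521.8 + 2257.28 = 3779.08
link = 4251.1/3779.08 = 1.124903
Link t=1→t=2:
ΣP(t=2)Q(t=1) = 171.66×10 + 760.93×4 = 1716.6 + 3043.72 = 4760.32
ΣP(t=1)Q(t=1) = 158.69×10 + 666.05×4 = 1586.9 + 2664.2 = 4251.1
link = 4760.32/4251.1 = 1.119785
Link t=2→t=3:
ΣP(t=3)Q(t=2) = 214.51×11 + 806.71×5 = 2359.61 + 4033.55 = 6393.16
ΣP(t=2)Q(t=2) = 171.66×11 + 760.93×5 = 1888.26 + 3804.65 = 5692.91
link = 6393.16/5692.91 = 1.123004
Chained index = 100 × 1.124903 × 1.119785 × 1.123004 = 141.4592

141.46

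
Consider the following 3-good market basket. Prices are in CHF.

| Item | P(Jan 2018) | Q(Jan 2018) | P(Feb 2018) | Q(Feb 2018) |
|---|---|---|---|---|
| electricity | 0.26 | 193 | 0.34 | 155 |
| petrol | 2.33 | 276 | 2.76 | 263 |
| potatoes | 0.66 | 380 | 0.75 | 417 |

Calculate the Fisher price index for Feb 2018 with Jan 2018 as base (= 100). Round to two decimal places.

117.70

Laspeyres component (base-period weights):
ΣP(Feb 2018)Q(Jan 2018) = 0.34×193 + 2.76×276 + 0.75×380 = 65.62 + 761.76 + 285 = 1112.38
ΣP(Jan 2018)Q(Jan 2018) = 0.26×193 + 2.33×276 + 0.66×380 = 50.18 + 643.08 + 250.8 = 944.06
L = 1112.38 / 944.06 × 100 = 117.8294
Paasche component (current-period weights):
ΣP(Feb 2018)Q(Feb 2018) = 0.34×155 + 2.76×263 + 0.75×417 = 52.7 + 725.88 + 312.75 = 1091.33
ΣP(Jan 2018)Q(Feb 2018) = 0.26×155 + 2.33×263 + 0.66×417 = 40.3 + 612.79 + 275.22 = 928.31
P = 1091.33 / 928.31 × 100 = 117.5609
Fisher = √(L × P) = √(117.8294 × 117.5609) = 117.6951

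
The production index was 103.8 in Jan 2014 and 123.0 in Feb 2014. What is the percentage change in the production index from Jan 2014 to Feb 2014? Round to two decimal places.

Change = (123.0 − 103.8) / 103.8 × 100
       = 19.2 / 103.8 × 100 = 18.4971%

18.50%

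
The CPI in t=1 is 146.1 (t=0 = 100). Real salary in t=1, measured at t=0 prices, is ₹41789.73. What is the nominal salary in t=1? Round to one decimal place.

Nominal = Real × (Index/100) = 41789.73 × (146.1/100)
        = 41789.73 × 1.461 = 61054.7955

61054.8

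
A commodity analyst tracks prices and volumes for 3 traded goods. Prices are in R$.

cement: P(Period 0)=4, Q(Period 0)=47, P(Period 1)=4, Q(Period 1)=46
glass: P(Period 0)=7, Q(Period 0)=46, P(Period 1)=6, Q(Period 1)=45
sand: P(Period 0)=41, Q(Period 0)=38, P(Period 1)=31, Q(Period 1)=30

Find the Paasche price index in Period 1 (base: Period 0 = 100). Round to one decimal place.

Paasche price index uses current-period quantities as weights.
ΣP(Period 1)·Q(Period 1) = 4×46 + 6×45 + 31×30 = 184 + 270 + 930 = 1384
ΣP(Period 0)·Q(Period 1) = 4×46 + 7×45 + 41×30 = 184 + 315 + 1230 = 1729
Index = 1384 / 1729 × 100 = 80.0463

80.0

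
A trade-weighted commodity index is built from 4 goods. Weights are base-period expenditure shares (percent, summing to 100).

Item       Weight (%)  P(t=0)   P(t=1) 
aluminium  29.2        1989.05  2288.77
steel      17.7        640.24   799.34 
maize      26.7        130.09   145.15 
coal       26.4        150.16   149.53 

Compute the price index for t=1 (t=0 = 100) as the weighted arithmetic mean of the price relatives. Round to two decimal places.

111.78

aluminium: 29.2 × (2288.77/1989.05) = 29.2 × 1.150685 = 33.6000
steel: 17.7 × (799.34/640.24) = 17.7 × 1.248501 = 22.0985
maize: 26.7 × (145.15/130.09) = 26.7 × 1.115766 = 29.7910
coal: 26.4 × (149.53/150.16) = 26.4 × 0.995804 = 26.2892
Index = Σ wᵢ·(p₁ᵢ/p₀ᵢ) = 33.6000 + 22.0985 + 29.7910 + 26.2892 = 111.7787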